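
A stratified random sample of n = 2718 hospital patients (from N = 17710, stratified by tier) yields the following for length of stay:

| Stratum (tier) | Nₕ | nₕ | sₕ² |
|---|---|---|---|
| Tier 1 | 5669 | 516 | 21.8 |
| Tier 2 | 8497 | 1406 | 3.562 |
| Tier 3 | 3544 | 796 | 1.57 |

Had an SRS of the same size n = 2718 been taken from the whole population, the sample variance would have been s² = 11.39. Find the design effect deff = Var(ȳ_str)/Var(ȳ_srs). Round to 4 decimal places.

1.2637

Var(ȳ_str) = Σ Wₕ²(1−fₕ)sₕ²/nₕ with Wₕ = Nₕ/17710:
  Tier 1: (5669/17710)²·(1−516/5669)·21.8/516 = 0.0039349233
  Tier 2: (8497/17710)²·(1−1406/8497)·3.562/1406 = 4.8668121 × 10^-4
  Tier 3: (3544/17710)²·(1−796/3544)·1.57/796 = 6.1243486 × 10^-5
  → Var(ȳ_str) = 0.004482848.
Var(ȳ_srs) = (1 − 2718/17710)·11.39/2718 = 0.0035474418.
deff = 0.004482848 / 0.0035474418 = 1.2637.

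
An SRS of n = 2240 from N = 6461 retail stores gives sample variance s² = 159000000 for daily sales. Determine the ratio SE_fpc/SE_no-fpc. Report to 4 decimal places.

f = n/N = 2240/6461 = 0.34669556.
SE_no-fpc = √(s²/n) = 266.42474; SE_fpc = √((1−f)s²/n) = 215.34379.
Ratio = √(1−f) = 0.80827250.

0.8083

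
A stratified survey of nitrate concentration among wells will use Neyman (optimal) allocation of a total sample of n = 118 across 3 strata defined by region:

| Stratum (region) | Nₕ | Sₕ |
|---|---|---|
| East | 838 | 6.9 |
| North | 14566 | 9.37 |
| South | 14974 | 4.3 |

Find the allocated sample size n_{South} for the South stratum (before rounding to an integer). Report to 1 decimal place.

Neyman allocation: nₕ = n·NₕSₕ / Σⱼ NⱼSⱼ.
Σ NⱼSⱼ = 838·6.9 + 14566·9.37 + 14974·4.3 = 206653.82.
n_{South} = 118·14974·4.3 / 206653.82 = 36.8.

36.8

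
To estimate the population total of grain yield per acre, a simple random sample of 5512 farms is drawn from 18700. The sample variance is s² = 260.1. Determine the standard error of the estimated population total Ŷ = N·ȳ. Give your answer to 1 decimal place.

Var(Ŷ) = N²·Var(ȳ) = N²·(1 − n/N)·s²/n.
f = 5512/18700 = 0.29475936; Var(ȳ) = 0.70524064·260.1/5512 = 0.033278863.
Var(Ŷ) = 18700² · 0.033278863 = 1.1637286 × 10^7.
SE(Ŷ) = √(1.1637286 × 10^7) = 3411.3.

3411.3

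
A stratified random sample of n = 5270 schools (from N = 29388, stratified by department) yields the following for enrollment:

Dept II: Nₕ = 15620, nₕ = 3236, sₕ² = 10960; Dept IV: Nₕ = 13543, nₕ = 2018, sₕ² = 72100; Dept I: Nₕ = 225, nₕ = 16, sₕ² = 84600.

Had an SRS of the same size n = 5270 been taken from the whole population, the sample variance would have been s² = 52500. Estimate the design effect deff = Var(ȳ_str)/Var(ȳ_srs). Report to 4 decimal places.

Var(ȳ_str) = Σ Wₕ²(1−fₕ)sₕ²/nₕ with Wₕ = Nₕ/29388:
  Dept II: (15620/29388)²·(1−3236/15620)·10960/3236 = 0.75858448
  Dept IV: (13543/29388)²·(1−2018/13543)·72100/2018 = 6.4569861
  Dept I: (225/29388)²·(1−16/225)·84600/16 = 0.28789831
  → Var(ȳ_str) = 7.5034689.
Var(ȳ_srs) = (1 − 5270/29388)·52500/5270 = 8.1756059.
deff = 7.5034689 / 8.1756059 = 0.9178.

0.9178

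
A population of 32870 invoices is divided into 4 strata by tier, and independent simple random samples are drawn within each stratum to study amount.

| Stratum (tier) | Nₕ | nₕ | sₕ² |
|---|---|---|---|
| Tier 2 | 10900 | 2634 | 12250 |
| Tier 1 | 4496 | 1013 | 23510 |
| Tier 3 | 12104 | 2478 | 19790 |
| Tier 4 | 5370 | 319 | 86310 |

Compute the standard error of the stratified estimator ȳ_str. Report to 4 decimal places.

Var(ȳ_str) = Σₕ Wₕ²(1 − fₕ)sₕ²/nₕ with Wₕ = Nₕ/N, N = 32870.
Tier 2: Wₕ = 0.33160937; term = 0.33160937²·(1 − 0.24165138)·12250/2634 = 0.38783126.
Tier 1: Wₕ = 0.13678126; term = 0.13678126²·(1 − 0.22531139)·23510/1013 = 0.33637488.
Tier 3: Wₕ = 0.36823852; term = 0.36823852²·(1 − 0.20472571)·19790/2478 = 0.8612314.
Tier 4: Wₕ = 0.16337085; term = 0.16337085²·(1 − 0.05940410)·86310/319 = 6.792391.
Sum = 8.3778285.
SE = √(8.3778285) = 2.8944.

2.8944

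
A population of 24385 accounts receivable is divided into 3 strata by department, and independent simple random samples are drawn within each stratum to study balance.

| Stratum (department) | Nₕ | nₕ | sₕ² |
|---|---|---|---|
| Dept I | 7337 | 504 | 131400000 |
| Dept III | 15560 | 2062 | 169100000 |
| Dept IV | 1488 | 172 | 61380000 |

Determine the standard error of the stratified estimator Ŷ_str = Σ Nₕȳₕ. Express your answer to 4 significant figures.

Var(Ŷ_str) = Σₕ Nₕ²(1 − fₕ)sₕ²/nₕ.
Dept I: 7337²·(1 − 504/7337)·131400000/504 = 1.3070577 × 10^13.
Dept III: 15560²·(1 − 2062/15560)·169100000/2062 = 1.7223998 × 10^13.
Dept IV: 1488²·(1 − 172/1488)·61380000/172 = 6.9880702 × 10^11.
Sum = 3.0993382 × 10^13.
SE = √(3.0993382 × 10^13) = 5.567 × 10^6.

5.567 × 10^6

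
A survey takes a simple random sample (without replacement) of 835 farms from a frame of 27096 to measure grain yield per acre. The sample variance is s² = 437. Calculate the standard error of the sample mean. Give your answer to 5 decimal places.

0.71220

Under SRS without replacement, Var(ȳ) = (1 − f)·s²/n with f = n/N = 835/27096 = 0.03081636.
Var(ȳ) = (1 − 0.03081636)·437/835 = 0.96918364·0.52335329 = 0.50722545.
SE(ȳ) = √(0.50722545) = 0.71220.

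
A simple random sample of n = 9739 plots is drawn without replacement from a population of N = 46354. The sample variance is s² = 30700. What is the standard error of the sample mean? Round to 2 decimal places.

Under SRS without replacement, Var(ȳ) = (1 − f)·s²/n with f = n/N = 9739/46354 = 0.21010053.
Var(ȳ) = (1 − 0.21010053)·30700/9739 = 0.78989947·3.1522744 = 2.4899798.
SE(ȳ) = √(2.4899798) = 1.58.

1.58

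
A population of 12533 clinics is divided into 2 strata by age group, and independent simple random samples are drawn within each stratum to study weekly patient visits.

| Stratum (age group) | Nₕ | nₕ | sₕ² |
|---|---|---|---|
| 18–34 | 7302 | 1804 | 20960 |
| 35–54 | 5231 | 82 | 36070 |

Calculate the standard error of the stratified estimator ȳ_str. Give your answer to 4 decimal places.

Var(ȳ_str) = Σₕ Wₕ²(1 − fₕ)sₕ²/nₕ with Wₕ = Nₕ/N, N = 12533.
18–34: Wₕ = 0.58262188; term = 0.58262188²·(1 − 0.24705560)·20960/1804 = 2.969554.
35–54: Wₕ = 0.41737812; term = 0.41737812²·(1 − 0.01567578)·36070/82 = 75.427519.
Sum = 78.397073.
SE = √(78.397073) = 8.8542.

8.8542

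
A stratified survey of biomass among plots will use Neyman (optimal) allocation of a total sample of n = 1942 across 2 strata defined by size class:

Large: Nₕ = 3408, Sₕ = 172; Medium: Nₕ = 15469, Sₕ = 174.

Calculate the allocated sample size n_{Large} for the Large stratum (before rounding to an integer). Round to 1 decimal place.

347.3

Neyman allocation: nₕ = n·NₕSₕ / Σⱼ NⱼSⱼ.
Σ NⱼSⱼ = 3408·172 + 15469·174 = 3.277782 × 10^6.
n_{Large} = 1942·3408·172 / (3.277782 × 10^6) = 347.3.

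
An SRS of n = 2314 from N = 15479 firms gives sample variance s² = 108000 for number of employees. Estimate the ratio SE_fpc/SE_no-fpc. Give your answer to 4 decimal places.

0.9222

f = n/N = 2314/15479 = 0.14949286.
SE_no-fpc = √(s²/n) = 6.8317222; SE_fpc = √((1−f)s²/n) = 6.3004154.
Ratio = √(1−f) = 0.92222944.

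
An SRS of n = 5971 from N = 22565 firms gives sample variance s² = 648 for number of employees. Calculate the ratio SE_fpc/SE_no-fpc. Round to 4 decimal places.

f = n/N = 5971/22565 = 0.26461334.
SE_no-fpc = √(s²/n) = 0.32943062; SE_fpc = √((1−f)s²/n) = 0.2825022.
Ratio = √(1−f) = 0.85754689.

0.8575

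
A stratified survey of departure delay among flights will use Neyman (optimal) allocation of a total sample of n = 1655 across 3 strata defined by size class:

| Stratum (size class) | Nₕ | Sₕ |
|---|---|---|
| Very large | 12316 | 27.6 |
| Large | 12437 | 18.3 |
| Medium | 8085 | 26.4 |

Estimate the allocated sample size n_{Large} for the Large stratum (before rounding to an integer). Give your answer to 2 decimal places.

482.32

Neyman allocation: nₕ = n·NₕSₕ / Σⱼ NⱼSⱼ.
Σ NⱼSⱼ = 12316·27.6 + 12437·18.3 + 8085·26.4 = 780962.7.
n_{Large} = 1655·12437·18.3 / 780962.7 = 482.32.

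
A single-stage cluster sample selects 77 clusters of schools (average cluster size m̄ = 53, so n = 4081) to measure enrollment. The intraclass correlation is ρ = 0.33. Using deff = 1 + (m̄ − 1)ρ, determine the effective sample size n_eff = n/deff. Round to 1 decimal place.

224.7

deff = 1 + (53 − 1)·0.33 = 1 + 17.16 = 18.16.
n_eff = 4081 / 18.16 = 224.7.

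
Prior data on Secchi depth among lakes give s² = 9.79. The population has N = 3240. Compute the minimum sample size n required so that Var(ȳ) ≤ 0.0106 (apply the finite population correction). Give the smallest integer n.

Without fpc, n₀ = s²/D = 9.79/0.0106 = 923.5849.
With fpc, (1 − n/N)·s²/n ≤ D requires n ≥ n₀/(1 + n₀/N) = 923.5849/(1 + 923.5849/3240) = 718.7112.
Rounding up, n = 719.

719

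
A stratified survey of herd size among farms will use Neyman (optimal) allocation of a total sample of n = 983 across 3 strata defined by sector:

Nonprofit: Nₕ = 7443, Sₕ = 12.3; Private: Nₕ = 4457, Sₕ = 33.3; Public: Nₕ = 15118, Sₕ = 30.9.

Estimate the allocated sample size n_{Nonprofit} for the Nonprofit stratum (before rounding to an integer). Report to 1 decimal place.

Neyman allocation: nₕ = n·NₕSₕ / Σⱼ NⱼSⱼ.
Σ NⱼSⱼ = 7443·12.3 + 4457·33.3 + 15118·30.9 = 707113.2.
n_{Nonprofit} = 983·7443·12.3 / 707113.2 = 127.3.

127.3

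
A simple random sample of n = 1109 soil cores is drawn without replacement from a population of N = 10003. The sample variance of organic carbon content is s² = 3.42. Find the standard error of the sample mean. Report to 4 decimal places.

Under SRS without replacement, Var(ȳ) = (1 − f)·s²/n with f = n/N = 1109/10003 = 0.11086674.
Var(ȳ) = (1 − 0.11086674)·3.42/1109 = 0.88913326·0.0030838593 = 0.0027419619.
SE(ȳ) = √(0.0027419619) = 0.0524.

0.0524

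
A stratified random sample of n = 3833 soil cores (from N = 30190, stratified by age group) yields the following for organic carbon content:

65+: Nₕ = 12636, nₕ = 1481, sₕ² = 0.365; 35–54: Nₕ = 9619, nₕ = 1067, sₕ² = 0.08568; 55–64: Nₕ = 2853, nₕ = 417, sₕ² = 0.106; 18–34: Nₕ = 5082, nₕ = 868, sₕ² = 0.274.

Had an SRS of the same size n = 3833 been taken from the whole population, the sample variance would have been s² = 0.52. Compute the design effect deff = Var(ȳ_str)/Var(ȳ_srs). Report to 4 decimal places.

Var(ȳ_str) = Σ Wₕ²(1−fₕ)sₕ²/nₕ with Wₕ = Nₕ/30190:
  65+: (12636/30190)²·(1−1481/12636)·0.365/1481 = 3.8114548 × 10^-5
  35–54: (9619/30190)²·(1−1067/9619)·0.08568/1067 = 7.24747 × 10^-6
  55–64: (2853/30190)²·(1−417/2853)·0.106/417 = 1.9383073 × 10^-6
  18–34: (5082/30190)²·(1−868/5082)·0.274/868 = 7.4170944 × 10^-6
  → Var(ȳ_str) = 5.471742 × 10^-5.
Var(ȳ_srs) = (1 − 3833/30190)·0.52/3833 = 1.1843972 × 10^-4.
deff = (5.471742 × 10^-5) / (1.1843972 × 10^-4) = 0.4620.

0.4620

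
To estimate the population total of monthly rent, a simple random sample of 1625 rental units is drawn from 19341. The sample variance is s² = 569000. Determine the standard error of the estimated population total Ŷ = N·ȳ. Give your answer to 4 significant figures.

Var(Ŷ) = N²·Var(ȳ) = N²·(1 − n/N)·s²/n.
f = 1625/19341 = 0.08401841; Var(ȳ) = 0.91598159·569000/1625 = 320.73448.
Var(Ŷ) = 19341² · 320.73448 = 1.1997852 × 10^11.
SE(Ŷ) = √(1.1997852 × 10^11) = 346400.

346400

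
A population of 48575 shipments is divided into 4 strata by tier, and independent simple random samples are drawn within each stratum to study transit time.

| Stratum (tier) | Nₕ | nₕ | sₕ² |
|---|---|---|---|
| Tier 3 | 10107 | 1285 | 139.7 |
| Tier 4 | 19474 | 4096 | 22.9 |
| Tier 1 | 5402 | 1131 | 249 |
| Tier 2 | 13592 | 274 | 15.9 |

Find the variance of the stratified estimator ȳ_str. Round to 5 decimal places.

Var(ȳ_str) = Σₕ Wₕ²(1 − fₕ)sₕ²/nₕ with Wₕ = Nₕ/N, N = 48575.
Tier 3: Wₕ = 0.20806999; term = 0.20806999²·(1 − 0.12713961)·139.7/1285 = 0.0041082511.
Tier 4: Wₕ = 0.40090582; term = 0.40090582²·(1 − 0.21033172)·22.9/4096 = 7.0958584 × 10^-4.
Tier 1: Wₕ = 0.11120947; term = 0.11120947²·(1 − 0.20936690)·249/1131 = 0.0021527583.
Tier 2: Wₕ = 0.27981472; term = 0.27981472²·(1 − 0.02015892)·15.9/274 = 0.0044518787.
Sum = 0.011422474.

0.01142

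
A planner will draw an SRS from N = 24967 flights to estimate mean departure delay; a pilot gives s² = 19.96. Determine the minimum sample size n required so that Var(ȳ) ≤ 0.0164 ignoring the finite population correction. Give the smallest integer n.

Without fpc, n₀ = s²/D = 19.96/0.0164 = 1217.0732.
Rounding up, n = 1218.

1218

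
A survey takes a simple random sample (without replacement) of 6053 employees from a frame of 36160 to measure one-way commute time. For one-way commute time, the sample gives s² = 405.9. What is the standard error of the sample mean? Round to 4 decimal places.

Under SRS without replacement, Var(ȳ) = (1 − f)·s²/n with f = n/N = 6053/36160 = 0.16739491.
Var(ȳ) = (1 − 0.16739491)·405.9/6053 = 0.83260509·0.067057657 = 0.055832547.
SE(ȳ) = √(0.055832547) = 0.2363.

0.2363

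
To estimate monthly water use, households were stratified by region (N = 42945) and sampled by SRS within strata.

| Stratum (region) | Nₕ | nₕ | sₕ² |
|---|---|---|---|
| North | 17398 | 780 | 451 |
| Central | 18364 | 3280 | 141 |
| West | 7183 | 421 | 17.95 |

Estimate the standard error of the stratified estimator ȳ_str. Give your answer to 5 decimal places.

0.31340

Var(ȳ_str) = Σₕ Wₕ²(1 − fₕ)sₕ²/nₕ with Wₕ = Nₕ/N, N = 42945.
North: Wₕ = 0.40512283; term = 0.40512283²·(1 − 0.04483274)·451/780 = 0.090643112.
Central: Wₕ = 0.42761672; term = 0.42761672²·(1 − 0.17861032)·141/3280 = 0.0064565997.
West: Wₕ = 0.16726045; term = 0.16726045²·(1 − 0.05861061)·17.95/421 = 0.0011228925.
Sum = 0.098222604.
SE = √(0.098222604) = 0.31340.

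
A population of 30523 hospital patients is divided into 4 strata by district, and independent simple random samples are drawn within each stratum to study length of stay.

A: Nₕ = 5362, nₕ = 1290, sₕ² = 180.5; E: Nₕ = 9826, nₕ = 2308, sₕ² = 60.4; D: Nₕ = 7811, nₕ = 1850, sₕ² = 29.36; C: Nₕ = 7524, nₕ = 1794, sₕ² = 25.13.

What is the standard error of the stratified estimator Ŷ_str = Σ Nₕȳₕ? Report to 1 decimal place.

2516.2

Var(Ŷ_str) = Σₕ Nₕ²(1 − fₕ)sₕ²/nₕ.
A: 5362²·(1 − 1290/5362)·180.5/1290 = 3.0550764 × 10^6.
E: 9826²·(1 − 2308/9826)·60.4/2308 = 1.9332153 × 10^6.
D: 7811²·(1 − 1850/7811)·29.36/1850 = 738941.54.
C: 7524²·(1 − 1794/7524)·25.13/1794 = 603911.72.
Sum = 6.331145 × 10^6.
SE = √(6.331145 × 10^6) = 2516.2.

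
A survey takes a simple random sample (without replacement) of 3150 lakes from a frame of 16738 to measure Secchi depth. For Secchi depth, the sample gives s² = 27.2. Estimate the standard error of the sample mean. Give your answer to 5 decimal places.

Under SRS without replacement, Var(ȳ) = (1 − f)·s²/n with f = n/N = 3150/16738 = 0.18819453.
Var(ȳ) = (1 − 0.18819453)·27.2/3150 = 0.81180547·0.0086349206 = 0.0070098758.
SE(ȳ) = √(0.0070098758) = 0.08373.

0.08373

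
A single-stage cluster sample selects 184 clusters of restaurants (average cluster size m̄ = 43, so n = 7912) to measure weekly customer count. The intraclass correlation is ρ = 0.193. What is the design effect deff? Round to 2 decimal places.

9.11

deff = 1 + (43 − 1)·0.193 = 1 + 8.106 = 9.106.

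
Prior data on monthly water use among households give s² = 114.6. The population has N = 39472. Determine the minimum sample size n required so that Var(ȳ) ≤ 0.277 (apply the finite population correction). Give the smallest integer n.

410

Without fpc, n₀ = s²/D = 114.6/0.277 = 413.7184.
With fpc, (1 − n/N)·s²/n ≤ D requires n ≥ n₀/(1 + n₀/N) = 413.7184/(1 + 413.7184/39472) = 409.4271.
Rounding up, n = 410.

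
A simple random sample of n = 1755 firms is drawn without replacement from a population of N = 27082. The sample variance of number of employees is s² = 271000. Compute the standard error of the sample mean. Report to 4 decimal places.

Under SRS without replacement, Var(ȳ) = (1 − f)·s²/n with f = n/N = 1755/27082 = 0.06480319.
Var(ȳ) = (1 − 0.06480319)·271000/1755 = 0.93519681·154.41595 = 144.40931.
SE(ȳ) = √(144.40931) = 12.0170.

12.0170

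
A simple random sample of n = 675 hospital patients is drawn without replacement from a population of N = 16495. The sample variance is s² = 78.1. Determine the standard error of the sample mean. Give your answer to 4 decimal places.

Under SRS without replacement, Var(ȳ) = (1 − f)·s²/n with f = n/N = 675/16495 = 0.04092149.
Var(ȳ) = (1 − 0.04092149)·78.1/675 = 0.95907851·0.1157037 = 0.11096894.
SE(ȳ) = √(0.11096894) = 0.3331.

0.3331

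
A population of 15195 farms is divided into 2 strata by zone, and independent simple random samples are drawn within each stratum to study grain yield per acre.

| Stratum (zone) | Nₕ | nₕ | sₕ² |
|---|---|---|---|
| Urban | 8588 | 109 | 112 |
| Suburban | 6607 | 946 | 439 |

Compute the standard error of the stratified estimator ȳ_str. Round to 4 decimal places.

Var(ȳ_str) = Σₕ Wₕ²(1 − fₕ)sₕ²/nₕ with Wₕ = Nₕ/N, N = 15195.
Urban: Wₕ = 0.56518592; term = 0.56518592²·(1 − 0.01269213)·112/109 = 0.32406101.
Suburban: Wₕ = 0.43481408; term = 0.43481408²·(1 − 0.14318147)·439/946 = 0.075174308.
Sum = 0.39923532.
SE = √(0.39923532) = 0.6319.

0.6319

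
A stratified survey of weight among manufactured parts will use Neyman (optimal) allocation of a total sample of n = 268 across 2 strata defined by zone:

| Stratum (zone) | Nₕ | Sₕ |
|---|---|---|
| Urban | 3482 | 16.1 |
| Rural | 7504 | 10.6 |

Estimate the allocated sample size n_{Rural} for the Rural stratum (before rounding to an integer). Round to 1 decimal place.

157.2

Neyman allocation: nₕ = n·NₕSₕ / Σⱼ NⱼSⱼ.
Σ NⱼSⱼ = 3482·16.1 + 7504·10.6 = 135602.6.
n_{Rural} = 268·7504·10.6 / 135602.6 = 157.2.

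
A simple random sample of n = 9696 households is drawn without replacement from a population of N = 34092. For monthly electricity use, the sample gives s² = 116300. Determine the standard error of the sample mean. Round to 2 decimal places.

2.93

Under SRS without replacement, Var(ȳ) = (1 − f)·s²/n with f = n/N = 9696/34092 = 0.28440690.
Var(ȳ) = (1 − 0.28440690)·116300/9696 = 0.71559310·11.994637 = 8.5832795.
SE(ȳ) = √(8.5832795) = 2.93.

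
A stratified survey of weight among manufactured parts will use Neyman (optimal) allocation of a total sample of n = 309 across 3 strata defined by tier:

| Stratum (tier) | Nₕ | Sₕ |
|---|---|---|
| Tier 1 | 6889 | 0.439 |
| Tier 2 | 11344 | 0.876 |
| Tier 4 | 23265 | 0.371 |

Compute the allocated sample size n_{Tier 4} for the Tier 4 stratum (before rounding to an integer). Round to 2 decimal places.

123.52

Neyman allocation: nₕ = n·NₕSₕ / Σⱼ NⱼSⱼ.
Σ NⱼSⱼ = 6889·0.439 + 11344·0.876 + 23265·0.371 = 21592.93.
n_{Tier 4} = 309·23265·0.371 / 21592.93 = 123.52.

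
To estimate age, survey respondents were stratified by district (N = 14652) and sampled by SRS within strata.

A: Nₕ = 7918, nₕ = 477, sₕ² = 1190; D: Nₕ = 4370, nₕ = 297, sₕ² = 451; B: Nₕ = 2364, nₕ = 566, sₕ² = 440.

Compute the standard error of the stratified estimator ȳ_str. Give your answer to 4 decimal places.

Var(ȳ_str) = Σₕ Wₕ²(1 − fₕ)sₕ²/nₕ with Wₕ = Nₕ/N, N = 14652.
A: Wₕ = 0.54040404; term = 0.54040404²·(1 − 0.06024249)·1190/477 = 0.68467042.
D: Wₕ = 0.29825280; term = 0.29825280²·(1 − 0.06796339)·451/297 = 0.12589895.
B: Wₕ = 0.16134316; term = 0.16134316²·(1 − 0.23942470)·440/566 = 0.015391452.
Sum = 0.82596082.
SE = √(0.82596082) = 0.9088.

0.9088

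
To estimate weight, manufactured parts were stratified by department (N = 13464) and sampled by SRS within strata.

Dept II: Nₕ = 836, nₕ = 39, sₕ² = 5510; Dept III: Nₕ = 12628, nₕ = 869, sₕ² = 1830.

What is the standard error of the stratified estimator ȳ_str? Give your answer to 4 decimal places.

Var(ȳ_str) = Σₕ Wₕ²(1 − fₕ)sₕ²/nₕ with Wₕ = Nₕ/N, N = 13464.
Dept II: Wₕ = 0.06209150; term = 0.06209150²·(1 − 0.04665072)·5510/39 = 0.51928214.
Dept III: Wₕ = 0.93790850; term = 0.93790850²·(1 − 0.06881533)·1830/869 = 1.7249959.
Sum = 2.244278.
SE = √(2.244278) = 1.4981.

1.4981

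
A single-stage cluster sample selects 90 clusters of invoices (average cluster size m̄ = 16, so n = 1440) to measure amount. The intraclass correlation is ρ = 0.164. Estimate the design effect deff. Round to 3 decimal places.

deff = 1 + (16 − 1)·0.164 = 1 + 2.46 = 3.46.

3.460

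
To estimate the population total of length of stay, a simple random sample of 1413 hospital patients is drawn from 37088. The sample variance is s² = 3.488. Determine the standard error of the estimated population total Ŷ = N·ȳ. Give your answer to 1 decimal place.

Var(Ŷ) = N²·Var(ȳ) = N²·(1 − n/N)·s²/n.
f = 1413/37088 = 0.03809858; Var(ȳ) = 0.96190142·3.488/1413 = 0.0023744601.
Var(Ŷ) = 37088² · 0.0023744601 = 3.2661167 × 10^6.
SE(Ŷ) = √(3.2661167 × 10^6) = 1807.2.

1807.2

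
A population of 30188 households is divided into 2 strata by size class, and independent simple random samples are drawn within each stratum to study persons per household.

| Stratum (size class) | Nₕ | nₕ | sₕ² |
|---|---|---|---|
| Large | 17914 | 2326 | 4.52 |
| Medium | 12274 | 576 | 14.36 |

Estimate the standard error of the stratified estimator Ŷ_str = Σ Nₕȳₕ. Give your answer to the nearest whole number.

2030

Var(Ŷ_str) = Σₕ Nₕ²(1 − fₕ)sₕ²/nₕ.
Large: 17914²·(1 − 2326/17914)·4.52/2326 = 542639.86.
Medium: 12274²·(1 − 576/12274)·14.36/576 = 3.5795604 × 10^6.
Sum = 4.1222003 × 10^6.
SE = √(4.1222003 × 10^6) = 2030.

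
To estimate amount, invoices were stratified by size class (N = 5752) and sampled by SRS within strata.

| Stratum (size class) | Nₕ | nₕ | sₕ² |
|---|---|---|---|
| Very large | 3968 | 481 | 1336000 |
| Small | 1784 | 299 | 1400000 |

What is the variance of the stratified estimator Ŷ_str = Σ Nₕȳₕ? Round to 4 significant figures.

5.084 × 10^10

Var(Ŷ_str) = Σₕ Nₕ²(1 − fₕ)sₕ²/nₕ.
Very large: 3968²·(1 − 481/3968)·1336000/481 = 3.8431293 × 10^10.
Small: 1784²·(1 − 299/1784)·1400000/299 = 1.2404468 × 10^10.
Sum = 5.0835761 × 10^10.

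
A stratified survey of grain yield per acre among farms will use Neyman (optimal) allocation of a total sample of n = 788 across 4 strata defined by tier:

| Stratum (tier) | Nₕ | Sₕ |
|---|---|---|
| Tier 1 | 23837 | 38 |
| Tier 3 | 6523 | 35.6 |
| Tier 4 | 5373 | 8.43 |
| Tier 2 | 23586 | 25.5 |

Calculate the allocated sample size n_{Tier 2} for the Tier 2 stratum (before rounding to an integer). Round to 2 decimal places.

Neyman allocation: nₕ = n·NₕSₕ / Σⱼ NⱼSⱼ.
Σ NⱼSⱼ = 23837·38 + 6523·35.6 + 5373·8.43 + 23586·25.5 = 1.7847622 × 10^6.
n_{Tier 2} = 788·23586·25.5 / (1.7847622 × 10^6) = 265.55.

265.55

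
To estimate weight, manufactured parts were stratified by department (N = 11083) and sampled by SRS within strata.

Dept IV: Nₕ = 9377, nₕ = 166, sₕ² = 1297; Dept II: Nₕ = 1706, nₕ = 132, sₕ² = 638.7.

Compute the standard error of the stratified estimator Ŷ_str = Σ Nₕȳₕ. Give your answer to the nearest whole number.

Var(Ŷ_str) = Σₕ Nₕ²(1 − fₕ)sₕ²/nₕ.
Dept IV: 9377²·(1 − 166/9377)·1297/166 = 6.7484275 × 10^8.
Dept II: 1706²·(1 − 132/1706)·638.7/132 = 1.2992919 × 10^7.
Sum = 6.8783567 × 10^8.
SE = √(6.8783567 × 10^8) = 26227.

26227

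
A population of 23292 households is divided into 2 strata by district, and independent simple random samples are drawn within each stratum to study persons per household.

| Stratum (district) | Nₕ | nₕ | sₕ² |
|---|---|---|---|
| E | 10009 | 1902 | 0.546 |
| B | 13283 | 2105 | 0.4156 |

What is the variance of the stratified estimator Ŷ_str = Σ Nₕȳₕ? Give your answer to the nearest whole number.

52608

Var(Ŷ_str) = Σₕ Nₕ²(1 − fₕ)sₕ²/nₕ.
E: 10009²·(1 − 1902/10009)·0.546/1902 = 23293.406.
B: 13283²·(1 − 2105/13283)·0.4156/2105 = 29314.583.
Sum = 52607.989.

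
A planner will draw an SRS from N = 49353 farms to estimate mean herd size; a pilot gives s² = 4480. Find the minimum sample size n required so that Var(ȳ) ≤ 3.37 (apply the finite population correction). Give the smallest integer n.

1295

Without fpc, n₀ = s²/D = 4480/3.37 = 1329.3769.
With fpc, (1 − n/N)·s²/n ≤ D requires n ≥ n₀/(1 + n₀/N) = 1329.3769/(1 + 1329.3769/49353) = 1294.5079.
Rounding up, n = 1295.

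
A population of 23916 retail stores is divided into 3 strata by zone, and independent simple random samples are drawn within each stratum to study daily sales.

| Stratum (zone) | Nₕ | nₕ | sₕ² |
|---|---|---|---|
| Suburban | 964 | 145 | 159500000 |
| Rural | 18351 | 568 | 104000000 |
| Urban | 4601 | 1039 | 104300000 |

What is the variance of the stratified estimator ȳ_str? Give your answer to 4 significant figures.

108900

Var(ȳ_str) = Σₕ Wₕ²(1 − fₕ)sₕ²/nₕ with Wₕ = Nₕ/N, N = 23916.
Suburban: Wₕ = 0.04030774; term = 0.04030774²·(1 − 0.15041494)·159500000/145 = 1518.3662.
Rural: Wₕ = 0.76731059; term = 0.76731059²·(1 − 0.03095199)·104000000/568 = 104465.45.
Urban: Wₕ = 0.19238167; term = 0.19238167²·(1 − 0.22582047)·104300000/1039 = 2876.3241.
Sum = 108860.14.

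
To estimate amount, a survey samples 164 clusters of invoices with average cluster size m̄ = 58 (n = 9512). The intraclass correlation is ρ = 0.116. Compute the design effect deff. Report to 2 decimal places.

deff = 1 + (58 − 1)·0.116 = 1 + 6.612 = 7.612.

7.61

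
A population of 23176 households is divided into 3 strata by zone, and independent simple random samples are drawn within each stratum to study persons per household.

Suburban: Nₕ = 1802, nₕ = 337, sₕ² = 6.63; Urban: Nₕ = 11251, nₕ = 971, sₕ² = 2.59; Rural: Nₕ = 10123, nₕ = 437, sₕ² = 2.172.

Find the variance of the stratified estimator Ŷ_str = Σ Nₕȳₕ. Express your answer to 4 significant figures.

Var(Ŷ_str) = Σₕ Nₕ²(1 − fₕ)sₕ²/nₕ.
Suburban: 1802²·(1 − 337/1802)·6.63/337 = 51936.902.
Urban: 11251²·(1 − 971/11251)·2.59/971 = 308506.82.
Rural: 10123²·(1 − 437/10123)·2.172/437 = 487340.03.
Sum = 847783.75.

847800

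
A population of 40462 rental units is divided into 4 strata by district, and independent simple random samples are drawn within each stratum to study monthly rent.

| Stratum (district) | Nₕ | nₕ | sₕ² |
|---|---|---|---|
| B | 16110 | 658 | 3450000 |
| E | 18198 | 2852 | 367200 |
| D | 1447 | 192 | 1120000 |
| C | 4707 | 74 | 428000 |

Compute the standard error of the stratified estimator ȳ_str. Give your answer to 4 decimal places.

30.0449

Var(ȳ_str) = Σₕ Wₕ²(1 − fₕ)sₕ²/nₕ with Wₕ = Nₕ/N, N = 40462.
B: Wₕ = 0.39815135; term = 0.39815135²·(1 − 0.04084420)·3450000/658 = 797.22104.
E: Wₕ = 0.44975533; term = 0.44975533²·(1 − 0.15672052)·367200/2852 = 21.962274.
D: Wₕ = 0.03576195; term = 0.03576195²·(1 − 0.13268832)·1120000/192 = 6.4704481.
C: Wₕ = 0.11633137; term = 0.11633137²·(1 − 0.01572127)·428000/74 = 77.041345.
Sum = 902.69511.
SE = √(902.69511) = 30.0449.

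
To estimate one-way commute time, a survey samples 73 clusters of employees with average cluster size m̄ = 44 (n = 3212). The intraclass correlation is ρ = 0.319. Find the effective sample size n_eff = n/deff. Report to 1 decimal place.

deff = 1 + (44 − 1)·0.319 = 1 + 13.717 = 14.717.
n_eff = 3212 / 14.717 = 218.3.

218.3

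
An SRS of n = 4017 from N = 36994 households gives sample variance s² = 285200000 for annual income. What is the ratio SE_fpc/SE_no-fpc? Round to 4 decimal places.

0.9441

f = n/N = 4017/36994 = 0.10858518.
SE_no-fpc = √(s²/n) = 266.45498; SE_fpc = √((1−f)s²/n) = 251.57285.
Ratio = √(1−f) = 0.94414767.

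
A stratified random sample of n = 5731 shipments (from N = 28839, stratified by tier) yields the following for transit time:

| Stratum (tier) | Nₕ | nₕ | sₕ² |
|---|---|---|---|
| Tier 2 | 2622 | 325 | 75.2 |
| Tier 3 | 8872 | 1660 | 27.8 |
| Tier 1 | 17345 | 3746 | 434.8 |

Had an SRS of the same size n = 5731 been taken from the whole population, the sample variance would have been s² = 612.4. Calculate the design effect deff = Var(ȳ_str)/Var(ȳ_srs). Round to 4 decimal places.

Var(ȳ_str) = Σ Wₕ²(1−fₕ)sₕ²/nₕ with Wₕ = Nₕ/28839:
  Tier 2: (2622/28839)²·(1−325/2622)·75.2/325 = 0.00167559
  Tier 3: (8872/28839)²·(1−1660/8872)·27.8/1660 = 0.0012884085
  Tier 1: (17345/28839)²·(1−3746/17345)·434.8/3746 = 0.032918698
  → Var(ȳ_str) = 0.035882697.
Var(ȳ_srs) = (1 − 5731/28839)·612.4/5731 = 0.085622309.
deff = 0.035882697 / 0.085622309 = 0.4191.

0.4191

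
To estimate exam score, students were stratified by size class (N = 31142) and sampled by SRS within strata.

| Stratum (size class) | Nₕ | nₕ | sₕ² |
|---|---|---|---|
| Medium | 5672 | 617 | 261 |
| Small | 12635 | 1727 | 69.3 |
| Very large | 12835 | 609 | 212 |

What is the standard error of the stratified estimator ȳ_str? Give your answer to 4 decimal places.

0.2730

Var(ȳ_str) = Σₕ Wₕ²(1 − fₕ)sₕ²/nₕ with Wₕ = Nₕ/N, N = 31142.
Medium: Wₕ = 0.18213345; term = 0.18213345²·(1 − 0.10877997)·261/617 = 0.012506037.
Small: Wₕ = 0.40572218; term = 0.40572218²·(1 − 0.13668381)·69.3/1727 = 0.0057025391.
Very large: Wₕ = 0.41214437; term = 0.41214437²·(1 − 0.04744838)·212/609 = 0.056325601.
Sum = 0.074534177.
SE = √(0.074534177) = 0.2730.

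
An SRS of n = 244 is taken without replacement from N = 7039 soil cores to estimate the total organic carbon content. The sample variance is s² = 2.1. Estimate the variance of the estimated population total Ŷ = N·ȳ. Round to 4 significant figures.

411700

Var(Ŷ) = N²·Var(ȳ) = N²·(1 − n/N)·s²/n.
f = 244/7039 = 0.03466401; Var(ȳ) = 0.96533599·2.1/244 = 0.0083082195.
Var(Ŷ) = 7039² · 0.0083082195 = 411651.68.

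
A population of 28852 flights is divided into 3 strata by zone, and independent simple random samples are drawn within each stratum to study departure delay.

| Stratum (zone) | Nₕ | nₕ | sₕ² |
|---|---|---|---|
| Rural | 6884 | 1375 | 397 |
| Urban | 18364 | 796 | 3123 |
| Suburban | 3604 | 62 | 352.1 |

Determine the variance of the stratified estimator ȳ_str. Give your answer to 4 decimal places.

Var(ȳ_str) = Σₕ Wₕ²(1 − fₕ)sₕ²/nₕ with Wₕ = Nₕ/N, N = 28852.
Rural: Wₕ = 0.23859698; term = 0.23859698²·(1 − 0.19973852)·397/1375 = 0.01315375.
Urban: Wₕ = 0.63648967; term = 0.63648967²·(1 − 0.04334568)·3123/796 = 1.5205359.
Suburban: Wₕ = 0.12491335; term = 0.12491335²·(1 − 0.01720311)·352.1/62 = 0.087087501.
Sum = 1.6207772.

1.6208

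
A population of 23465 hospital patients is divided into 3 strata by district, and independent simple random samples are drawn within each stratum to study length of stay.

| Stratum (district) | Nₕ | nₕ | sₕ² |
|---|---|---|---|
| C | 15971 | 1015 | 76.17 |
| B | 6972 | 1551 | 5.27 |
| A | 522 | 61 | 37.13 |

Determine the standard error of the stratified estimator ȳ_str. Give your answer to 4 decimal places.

Var(ȳ_str) = Σₕ Wₕ²(1 − fₕ)sₕ²/nₕ with Wₕ = Nₕ/N, N = 23465.
C: Wₕ = 0.68063073; term = 0.68063073²·(1 − 0.06355269)·76.17/1015 = 0.032555499.
B: Wₕ = 0.29712338; term = 0.29712338²·(1 − 0.22246127)·5.27/1551 = 2.3323541 × 10^-4.
A: Wₕ = 0.02224590; term = 0.02224590²·(1 − 0.11685824)·37.13/61 = 2.6602682 × 10^-4.
Sum = 0.033054761.
SE = √(0.033054761) = 0.1818.

0.1818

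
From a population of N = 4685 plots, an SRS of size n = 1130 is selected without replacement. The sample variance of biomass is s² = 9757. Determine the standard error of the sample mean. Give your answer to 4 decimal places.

2.5597

Under SRS without replacement, Var(ȳ) = (1 − f)·s²/n with f = n/N = 1130/4685 = 0.24119530.
Var(ȳ) = (1 − 0.24119530)·9757/1130 = 0.75880470·8.6345133 = 6.5519092.
SE(ȳ) = √(6.5519092) = 2.5597.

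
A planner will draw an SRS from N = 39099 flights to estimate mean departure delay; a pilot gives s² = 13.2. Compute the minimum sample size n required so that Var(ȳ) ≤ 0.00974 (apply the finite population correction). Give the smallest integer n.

Without fpc, n₀ = s²/D = 13.2/0.00974 = 1355.2361.
With fpc, (1 − n/N)·s²/n ≤ D requires n ≥ n₀/(1 + n₀/N) = 1355.2361/(1 + 1355.2361/39099) = 1309.8350.
Rounding up, n = 1310.

1310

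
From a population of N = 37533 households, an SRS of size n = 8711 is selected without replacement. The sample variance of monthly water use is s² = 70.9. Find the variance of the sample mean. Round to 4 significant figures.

Under SRS without replacement, Var(ȳ) = (1 − f)·s²/n with f = n/N = 8711/37533 = 0.23208909.
Var(ȳ) = (1 − 0.23208909)·70.9/8711 = 0.76791091·0.0081391344 = 0.0062501301.

0.006250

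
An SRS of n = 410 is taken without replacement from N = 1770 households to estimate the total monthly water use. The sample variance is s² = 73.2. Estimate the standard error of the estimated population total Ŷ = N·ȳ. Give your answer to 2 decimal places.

655.57

Var(Ŷ) = N²·Var(ȳ) = N²·(1 − n/N)·s²/n.
f = 410/1770 = 0.23163842; Var(ȳ) = 0.76836158·73.2/410 = 0.13718065.
Var(Ŷ) = 1770² · 0.13718065 = 429773.26.
SE(Ŷ) = √(429773.26) = 655.57.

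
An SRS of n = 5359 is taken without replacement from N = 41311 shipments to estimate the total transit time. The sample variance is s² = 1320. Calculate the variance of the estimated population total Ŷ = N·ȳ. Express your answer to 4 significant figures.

Var(Ŷ) = N²·Var(ȳ) = N²·(1 − n/N)·s²/n.
f = 5359/41311 = 0.12972332; Var(ȳ) = 0.87027668·1320/5359 = 0.21436186.
Var(Ŷ) = 41311² · 0.21436186 = 3.6582968 × 10^8.

3.658 × 10^8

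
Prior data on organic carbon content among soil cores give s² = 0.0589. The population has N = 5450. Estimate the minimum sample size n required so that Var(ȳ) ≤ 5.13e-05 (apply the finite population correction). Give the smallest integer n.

949

Without fpc, n₀ = s²/D = 0.0589/5.13e-05 = 1148.1481.
With fpc, (1 − n/N)·s²/n ≤ D requires n ≥ n₀/(1 + n₀/N) = 1148.1481/(1 + 1148.1481/5450) = 948.3581.
Rounding up, n = 949.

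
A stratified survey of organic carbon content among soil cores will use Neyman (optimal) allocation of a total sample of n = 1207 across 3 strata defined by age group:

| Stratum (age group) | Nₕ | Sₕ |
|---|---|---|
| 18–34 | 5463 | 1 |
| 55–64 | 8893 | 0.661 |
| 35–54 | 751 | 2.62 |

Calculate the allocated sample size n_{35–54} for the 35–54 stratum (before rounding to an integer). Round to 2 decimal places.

178.45

Neyman allocation: nₕ = n·NₕSₕ / Σⱼ NⱼSⱼ.
Σ NⱼSⱼ = 5463·1 + 8893·0.661 + 751·2.62 = 13308.893.
n_{35–54} = 1207·751·2.62 / 13308.893 = 178.45.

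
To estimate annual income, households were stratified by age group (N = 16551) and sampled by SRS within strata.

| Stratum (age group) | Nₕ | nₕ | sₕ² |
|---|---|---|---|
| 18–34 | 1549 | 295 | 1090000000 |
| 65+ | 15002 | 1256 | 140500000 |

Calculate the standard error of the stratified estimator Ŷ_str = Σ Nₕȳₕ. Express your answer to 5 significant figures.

5.4996 × 10^6

Var(Ŷ_str) = Σₕ Nₕ²(1 − fₕ)sₕ²/nₕ.
18–34: 1549²·(1 − 295/1549)·1090000000/295 = 7.1771734 × 10^12.
65+: 15002²·(1 − 1256/15002)·140500000/1256 = 2.3068119 × 10^13.
Sum = 3.0245292 × 10^13.
SE = √(3.0245292 × 10^13) = 5.4996 × 10^6.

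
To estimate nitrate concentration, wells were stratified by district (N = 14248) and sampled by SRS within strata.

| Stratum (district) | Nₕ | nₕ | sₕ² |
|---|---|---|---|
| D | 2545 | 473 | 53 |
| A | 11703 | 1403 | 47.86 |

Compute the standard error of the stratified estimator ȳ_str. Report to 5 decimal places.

Var(ȳ_str) = Σₕ Wₕ²(1 − fₕ)sₕ²/nₕ with Wₕ = Nₕ/N, N = 14248.
D: Wₕ = 0.17862156; term = 0.17862156²·(1 − 0.18585462)·53/473 = 0.0029106129.
A: Wₕ = 0.82137844; term = 0.82137844²·(1 − 0.11988379)·47.86/1403 = 0.020255438.
Sum = 0.023166051.
SE = √(0.023166051) = 0.15220.

0.15220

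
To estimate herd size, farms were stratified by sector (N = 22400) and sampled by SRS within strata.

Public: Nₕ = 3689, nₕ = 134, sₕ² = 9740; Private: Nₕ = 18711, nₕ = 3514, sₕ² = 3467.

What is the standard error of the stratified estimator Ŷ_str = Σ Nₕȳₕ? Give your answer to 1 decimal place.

35125.3

Var(Ŷ_str) = Σₕ Nₕ²(1 − fₕ)sₕ²/nₕ.
Public: 3689²·(1 − 134/3689)·9740/134 = 9.5324035 × 10^8.
Private: 18711²·(1 − 3514/18711)·3467/3514 = 2.8054785 × 10^8.
Sum = 1.2337882 × 10^9.
SE = √(1.2337882 × 10^9) = 35125.3.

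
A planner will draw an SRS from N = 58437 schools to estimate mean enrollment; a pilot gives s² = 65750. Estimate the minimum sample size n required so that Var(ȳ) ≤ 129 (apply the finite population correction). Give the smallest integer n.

506

Without fpc, n₀ = s²/D = 65750/129 = 509.6899.
With fpc, (1 − n/N)·s²/n ≤ D requires n ≥ n₀/(1 + n₀/N) = 509.6899/(1 + 509.6899/58437) = 505.2828.
Rounding up, n = 506.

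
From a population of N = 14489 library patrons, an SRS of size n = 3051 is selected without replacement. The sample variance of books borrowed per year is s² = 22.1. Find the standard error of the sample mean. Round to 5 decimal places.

Under SRS without replacement, Var(ȳ) = (1 − f)·s²/n with f = n/N = 3051/14489 = 0.21057354.
Var(ȳ) = (1 − 0.21057354)·22.1/3051 = 0.78942646·0.0072435267 = 0.0057182317.
SE(ȳ) = √(0.0057182317) = 0.07562.

0.07562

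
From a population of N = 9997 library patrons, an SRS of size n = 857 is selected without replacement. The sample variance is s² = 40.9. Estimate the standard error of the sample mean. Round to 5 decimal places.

Under SRS without replacement, Var(ȳ) = (1 − f)·s²/n with f = n/N = 857/9997 = 0.08572572.
Var(ȳ) = (1 − 0.08572572)·40.9/857 = 0.91427428·0.047724621 = 0.043633393.
SE(ȳ) = √(0.043633393) = 0.20889.

0.20889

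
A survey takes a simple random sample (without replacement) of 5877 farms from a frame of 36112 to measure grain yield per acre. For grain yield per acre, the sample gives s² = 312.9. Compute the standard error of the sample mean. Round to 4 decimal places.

Under SRS without replacement, Var(ȳ) = (1 − f)·s²/n with f = n/N = 5877/36112 = 0.16274369.
Var(ȳ) = (1 − 0.16274369)·312.9/5877 = 0.83725631·0.05324145 = 0.04457674.
SE(ȳ) = √(0.04457674) = 0.2111.

0.2111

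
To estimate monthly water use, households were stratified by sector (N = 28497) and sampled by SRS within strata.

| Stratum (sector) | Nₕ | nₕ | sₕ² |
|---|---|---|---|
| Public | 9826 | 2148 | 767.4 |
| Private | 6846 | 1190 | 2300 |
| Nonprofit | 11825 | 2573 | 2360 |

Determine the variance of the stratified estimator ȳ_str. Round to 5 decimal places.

0.24892

Var(ȳ_str) = Σₕ Wₕ²(1 − fₕ)sₕ²/nₕ with Wₕ = Nₕ/N, N = 28497.
Public: Wₕ = 0.34480823; term = 0.34480823²·(1 − 0.21860370)·767.4/2148 = 0.033190523.
Private: Wₕ = 0.24023581; term = 0.24023581²·(1 − 0.17382413)·2300/1190 = 0.092157118.
Nonprofit: Wₕ = 0.41495596; term = 0.41495596²·(1 − 0.21758985)·2360/2573 = 0.12356933.
Sum = 0.24891697.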